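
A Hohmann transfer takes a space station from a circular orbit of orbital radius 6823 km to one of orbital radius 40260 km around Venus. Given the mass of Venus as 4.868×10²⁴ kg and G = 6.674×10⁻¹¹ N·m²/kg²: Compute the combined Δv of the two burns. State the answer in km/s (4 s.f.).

Δv_total ≈ 3.435 km/s

μ = GM = 6.674×10⁻¹¹ × 4.868×10²⁴ = 3.249×10¹⁴ m³/s².
r₁ = 6823 km = 6.823×10⁶ m.
r₂ = 40260 km = 4.026×10⁷ m.
Transfer ellipse a_t = (r₁ + r₂)/2 = 2.354×10⁷ m.
At r₁: circular v_c1 = √(μ/r₁) = 6901 m/s; transfer-periapsis v_p = √[μ(2/r₁ − 1/a_t)] = 9024 m/s.
Δv₁ = v_p − v_c1 = 2124 m/s.
At r₂: circular v_c2 = √(μ/r₂) = 2841 m/s; transfer-apoapsis v_a = √[μ(2/r₂ − 1/a_t)] = 1529 m/s.
Δv₂ = v_c2 − v_a = 1311 m/s.
Total Δv = Δv₁ + Δv₂ = 3435 m/s = 3.435 km/s.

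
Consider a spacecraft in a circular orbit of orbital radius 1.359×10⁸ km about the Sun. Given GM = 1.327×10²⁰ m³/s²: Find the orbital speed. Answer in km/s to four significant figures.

r = 1.359×10⁸ km = 1.359×10¹¹ m.
For a circular orbit v = √(μ/r) = √(1.327×10²⁰ / 1.359×10¹¹) = √(9.765×10⁸) = 31250 m/s.
That is 31.25 km/s.

v ≈ 31.25 km/s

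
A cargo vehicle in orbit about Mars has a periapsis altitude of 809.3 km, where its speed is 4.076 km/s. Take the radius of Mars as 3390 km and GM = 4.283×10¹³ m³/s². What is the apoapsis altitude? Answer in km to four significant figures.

apoapsis altitude ≈ 15040 km

r_p = 3390 + 809.3 = 4199.3 km = 4.199×10⁶ m.
Specific energy ε = v²/2 − μ/r = -1.892×10⁶ J/kg, so a = −μ/(2ε) = 1.132×10⁷ m.
The apsides satisfy r_p + r_a = 2a, so the apoapsis radius is 2a − r_p = 1.843×10⁷ m = 18433 km.
Apoapsis altitude = 18433 − 3390 = 15043 km.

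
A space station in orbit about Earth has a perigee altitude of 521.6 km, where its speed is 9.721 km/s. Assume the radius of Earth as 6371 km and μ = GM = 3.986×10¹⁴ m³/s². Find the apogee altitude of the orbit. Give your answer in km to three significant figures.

r_p = 6371 + 521.6 = 6892.6 km = 6.893×10⁶ m.
Specific energy ε = v²/2 − μ/r = -1.058×10⁷ J/kg, so a = −μ/(2ε) = 1.884×10⁷ m.
The apsides satisfy r_p + r_a = 2a, so the apogee radius is 2a − r_p = 3.078×10⁷ m = 30778 km.
Apogee altitude = 30778 − 6371 = 24407 km.

apogee altitude ≈ 24400 km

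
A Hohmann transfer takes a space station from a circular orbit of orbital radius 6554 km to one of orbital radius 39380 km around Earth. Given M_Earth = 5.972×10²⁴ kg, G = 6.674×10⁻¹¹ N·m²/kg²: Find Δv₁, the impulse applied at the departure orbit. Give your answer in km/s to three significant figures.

Δv ≈ 2.41 km/s

μ = GM = 6.674×10⁻¹¹ × 5.972×10²⁴ = 3.986×10¹⁴ m³/s².
r₁ = 6554 km = 6.554×10⁶ m.
r₂ = 39380 km = 3.938×10⁷ m.
Transfer ellipse a_t = (r₁ + r₂)/2 = 2.297×10⁷ m.
At r₁: circular v_c1 = √(μ/r₁) = 7798 m/s; transfer-perigee v_p = √[μ(2/r₁ − 1/a_t)] = 10210 m/s.
Δv₁ = v_p − v_c1 = 2413 m/s.
= 2.413 km/s.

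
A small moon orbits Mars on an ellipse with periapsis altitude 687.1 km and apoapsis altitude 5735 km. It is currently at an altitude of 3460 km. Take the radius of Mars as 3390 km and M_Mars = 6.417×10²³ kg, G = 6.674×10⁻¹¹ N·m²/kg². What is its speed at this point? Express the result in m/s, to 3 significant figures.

v ≈ 2450 m/s

μ = GM = 6.674×10⁻¹¹ × 6.417×10²³ = 4.283×10¹³ m³/s².
r_p = 3390 + 687.1 = 4077.1 km = 4.0771×10⁶ m.
r_a = 3390 + 5735 = 9125.0 km = 9.1250×10⁶ m.
r = 3390 + 3460 = 6850.0 km = 6.850×10⁶ m.
Semi-major axis a = (r_p + r_a)/2 = 6601.1 km = 6.601×10⁶ m.
Vis-viva: v² = μ(2/r − 1/a) = 4.283×10¹³ × (2.920×10⁻⁷ − 1.515×10⁻⁷) = 6.016×10⁶ m²/s².
v = 2453 m/s.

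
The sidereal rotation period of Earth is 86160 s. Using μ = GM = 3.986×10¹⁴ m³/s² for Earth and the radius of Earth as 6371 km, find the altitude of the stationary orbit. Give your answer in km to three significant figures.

A synchronous orbit has period T, so by Kepler's third law a = (μT²/4π²)^(1/3).
μT²/4π² = 3.986×10¹⁴ × (8.616×10⁴)² / 39.48 = 7.495×10²² m³.
a = 4.216×10⁷ m = 42163 km.
Altitude h = a − R = 42163 − 6371 = 35792 km.

h_sync ≈ 35800 km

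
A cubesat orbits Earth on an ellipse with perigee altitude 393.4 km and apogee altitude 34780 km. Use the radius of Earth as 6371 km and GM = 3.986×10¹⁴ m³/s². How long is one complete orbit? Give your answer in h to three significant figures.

T ≈ 10.3 h

r_p = 6371 + 393.4 = 6764.4 km = 6.7644×10⁶ m.
r_a = 6371 + 34780 = 41151 km = 4.1151×10⁷ m.
Semi-major axis a = (r_p + r_a)/2 = (6764.4 + 41151)/2 = 23958 km = 2.396×10⁷ m.
By Kepler's third law T = 2π√(a³/μ) = 2π × 5.874×10³ = 3.690×10⁴ s.
= 10.25 h.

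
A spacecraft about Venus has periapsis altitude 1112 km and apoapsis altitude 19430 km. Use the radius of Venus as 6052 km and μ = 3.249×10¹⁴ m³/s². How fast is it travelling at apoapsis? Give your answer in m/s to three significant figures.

r_p = 6052 + 1112 = 7164.0 km = 7.1640×10⁶ m.
r_a = 6052 + 19430 = 25482 km = 2.5482×10⁷ m.
Semi-major axis a = (r_p + r_a)/2 = 16323 km = 1.632×10⁷ m.
Vis-viva: v² = μ(2/r − 1/a) = 3.249×10¹⁴ × (7.849×10⁻⁸ − 6.126×10⁻⁸) = 5.596×10⁶ m²/s².
v = 2366 m/s.

v ≈ 2370 m/s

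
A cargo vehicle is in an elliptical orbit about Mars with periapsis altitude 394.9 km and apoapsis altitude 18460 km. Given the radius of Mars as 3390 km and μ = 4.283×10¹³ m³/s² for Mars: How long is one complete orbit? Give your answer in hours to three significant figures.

r_p = 3390 + 394.9 = 3784.9 km = 3.7849×10⁶ m.
r_a = 3390 + 18460 = 21850 km = 2.1850×10⁷ m.
Semi-major axis a = (r_p + r_a)/2 = (3784.9 + 21850)/2 = 12817 km = 1.282×10⁷ m.
By Kepler's third law T = 2π√(a³/μ) = 2π × 7.012×10³ = 4.406×10⁴ s.
= 12.24 hours.

T ≈ 12.2 hours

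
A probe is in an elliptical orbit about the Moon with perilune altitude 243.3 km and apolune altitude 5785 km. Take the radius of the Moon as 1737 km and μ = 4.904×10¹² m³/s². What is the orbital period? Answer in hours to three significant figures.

T ≈ 8.16 hours

r_p = 1737 + 243.3 = 1980.3 km = 1.9803×10⁶ m.
r_a = 1737 + 5785 = 7522.0 km = 7.5220×10⁶ m.
Semi-major axis a = (r_p + r_a)/2 = (1980.3 + 7522.0)/2 = 4751.1 km = 4.751×10⁶ m.
By Kepler's third law T = 2π√(a³/μ) = 2π × 4.677×10³ = 2.938×10⁴ s.
= 8.162 hours.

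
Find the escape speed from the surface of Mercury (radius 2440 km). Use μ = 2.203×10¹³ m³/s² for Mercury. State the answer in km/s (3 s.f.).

v_esc ≈ 4.25 km/s

r = R = 2.440×10⁶ m.
Escape speed v_esc = √(2μ/r) = √(2 × 2.203×10¹³ / 2.440×10⁶) = √(1.806×10⁷) = 4249 m/s.
= 4.249 km/s.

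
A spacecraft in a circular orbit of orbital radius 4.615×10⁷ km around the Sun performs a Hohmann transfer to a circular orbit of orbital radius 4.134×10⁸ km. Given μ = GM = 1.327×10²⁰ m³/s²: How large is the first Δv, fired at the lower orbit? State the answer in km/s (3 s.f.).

Δv ≈ 18.3 km/s

r₁ = 4.615×10⁷ km = 4.615×10¹⁰ m.
r₂ = 4.134×10⁸ km = 4.134×10¹¹ m.
Transfer ellipse a_t = (r₁ + r₂)/2 = 2.298×10¹¹ m.
At r₁: circular v_c1 = √(μ/r₁) = 53620 m/s; transfer-perihelion v_p = √[μ(2/r₁ − 1/a_t)] = 71930 m/s.
Δv₁ = v_p − v_c1 = 18300 m/s.
= 18.30 km/s.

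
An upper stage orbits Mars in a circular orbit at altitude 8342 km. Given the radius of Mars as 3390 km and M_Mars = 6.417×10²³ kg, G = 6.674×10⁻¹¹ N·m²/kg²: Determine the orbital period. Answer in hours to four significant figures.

T ≈ 10.72 hours

μ = GM = 6.674×10⁻¹¹ × 6.417×10²³ = 4.283×10¹³ m³/s².
r = 3390 + 8342 = 11732 km = 1.1732×10⁷ m.
Kepler's third law: T = 2π√(r³/μ) = 2π√((1.173×10⁷)³ / 4.283×10¹³).
r³/μ = 3.770×10⁷ s², so T = 2π × 6.140×10³ = 3.858×10⁴ s.
Converting: 3.858×10⁴ s ÷ 3600 = 10.72 hours.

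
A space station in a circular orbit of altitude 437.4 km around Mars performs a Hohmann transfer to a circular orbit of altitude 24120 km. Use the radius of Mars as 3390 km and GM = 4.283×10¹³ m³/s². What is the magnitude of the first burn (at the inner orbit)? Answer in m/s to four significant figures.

Δv ≈ 1087 m/s

r₁ = 3390 + 437.4 = 3827.4 km = 3.8274×10⁶ m.
r₂ = 3390 + 24120 = 27510 km = 2.7510×10⁷ m.
Transfer ellipse a_t = (r₁ + r₂)/2 = 1.567×10⁷ m.
At r₁: circular v_c1 = √(μ/r₁) = 3345 m/s; transfer-periapsis v_p = √[μ(2/r₁ − 1/a_t)] = 4433 m/s.
Δv₁ = v_p − v_c1 = 1087 m/s.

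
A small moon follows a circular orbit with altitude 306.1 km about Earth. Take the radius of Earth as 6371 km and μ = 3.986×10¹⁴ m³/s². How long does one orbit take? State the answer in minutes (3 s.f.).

r = 6371 + 306.1 = 6677.1 km = 6.6771×10⁶ m.
Kepler's third law: T = 2π√(r³/μ) = 2π√((6.677×10⁶)³ / 3.986×10¹⁴).
r³/μ = 7.468×10⁵ s², so T = 2π × 8.642×10² = 5.430×10³ s.
Converting: 5.430×10³ s ÷ 60.00 = 90.50 minutes.

T ≈ 90.5 minutes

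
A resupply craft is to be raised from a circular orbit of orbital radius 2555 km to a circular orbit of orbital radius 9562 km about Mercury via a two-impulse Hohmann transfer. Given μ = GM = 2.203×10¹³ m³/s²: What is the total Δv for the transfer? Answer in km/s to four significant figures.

r₁ = 2555 km = 2.555×10⁶ m.
r₂ = 9562 km = 9.562×10⁶ m.
Transfer ellipse a_t = (r₁ + r₂)/2 = 6.058×10⁶ m.
At r₁: circular v_c1 = √(μ/r₁) = 2936 m/s; transfer-periherm v_p = √[μ(2/r₁ − 1/a_t)] = 3689 m/s.
Δv₁ = v_p − v_c1 = 752.6 m/s.
At r₂: circular v_c2 = √(μ/r₂) = 1518 m/s; transfer-apoherm v_a = √[μ(2/r₂ − 1/a_t)] = 985.7 m/s.
Δv₂ = v_c2 − v_a = 532.2 m/s.
Total Δv = Δv₁ + Δv₂ = 1285 m/s = 1.285 km/s.

Δv_total ≈ 1.285 km/s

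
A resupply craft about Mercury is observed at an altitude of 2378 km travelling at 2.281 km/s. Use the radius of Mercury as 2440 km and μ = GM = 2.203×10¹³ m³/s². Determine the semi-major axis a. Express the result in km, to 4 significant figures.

r = 2440 + 2378 = 4818.0 km = 4.818×10⁶ m.
Specific orbital energy ε = v²/2 − μ/r = (2281)²/2 − 2.203×10¹³/4.818×10⁶ = -1.971×10⁶ J/kg.
Since ε = −μ/(2a), a = −μ/(2ε) = 5.589×10⁶ m = 5588.7 km.

a ≈ 5589 km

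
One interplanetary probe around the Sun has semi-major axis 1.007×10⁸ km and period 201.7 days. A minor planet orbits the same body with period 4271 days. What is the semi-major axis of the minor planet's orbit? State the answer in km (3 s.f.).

a₂ ≈ 7.71×10⁸ km

Kepler's third law: a³ ∝ T², so a₂ = a₁ (T₂/T₁)^(2/3).
T₂/T₁ = 21.18, (T₂/T₁)^(2/3) = 7.654.
a₂ = 1.007×10⁸ × 7.654 = 7.707×10⁸ km.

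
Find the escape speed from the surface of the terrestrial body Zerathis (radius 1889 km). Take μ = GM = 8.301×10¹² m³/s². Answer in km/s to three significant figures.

r = R = 1.889×10⁶ m.
Escape speed v_esc = √(2μ/r) = √(2 × 8.301×10¹² / 1.889×10⁶) = √(8.789×10⁶) = 2965 m/s.
= 2.965 km/s.

v_esc ≈ 2.96 km/s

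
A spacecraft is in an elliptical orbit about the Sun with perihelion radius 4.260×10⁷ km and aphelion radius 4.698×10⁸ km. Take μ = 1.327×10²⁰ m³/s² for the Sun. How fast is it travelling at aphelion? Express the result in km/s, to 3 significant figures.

Semi-major axis a = (r_p + r_a)/2 = 2.5620×10⁸ km = 2.562×10¹¹ m.
Vis-viva: v² = μ(2/r − 1/a) = 1.327×10²⁰ × (4.257×10⁻¹² − 3.903×10⁻¹²) = 4.697×10⁷ m²/s².
v = 6853 m/s = 6.853 km/s.

v ≈ 6.85 km/s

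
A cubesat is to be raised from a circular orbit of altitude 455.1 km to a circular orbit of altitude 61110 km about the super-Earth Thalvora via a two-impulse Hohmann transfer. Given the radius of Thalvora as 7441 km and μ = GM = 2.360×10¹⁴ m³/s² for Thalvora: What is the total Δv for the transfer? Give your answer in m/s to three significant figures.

r₁ = 7441 + 455.1 = 7896.1 km = 7.8961×10⁶ m.
r₂ = 7441 + 61110 = 68551 km = 6.8551×10⁷ m.
Transfer ellipse a_t = (r₁ + r₂)/2 = 3.822×10⁷ m.
At r₁: circular v_c1 = √(μ/r₁) = 5467 m/s; transfer-periapsis v_p = √[μ(2/r₁ − 1/a_t)] = 7321 m/s.
Δv₁ = v_p − v_c1 = 1854 m/s.
At r₂: circular v_c2 = √(μ/r₂) = 1855 m/s; transfer-apoapsis v_a = √[μ(2/r₂ − 1/a_t)] = 843.3 m/s.
Δv₂ = v_c2 − v_a = 1012 m/s.
Total Δv = Δv₁ + Δv₂ = 2866 m/s.

Δv_total ≈ 2870 m/s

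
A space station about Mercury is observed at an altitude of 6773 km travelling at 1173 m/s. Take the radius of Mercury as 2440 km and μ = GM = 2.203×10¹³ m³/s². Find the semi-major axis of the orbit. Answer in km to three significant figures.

a ≈ 6470 km

r = 2440 + 6773 = 9213.0 km = 9.213×10⁶ m.
Vis-viva rearranged: 1/a = 2/r − v²/μ = 2.171×10⁻⁷ − 6.246×10⁻⁸ = 1.546×10⁻⁷ m⁻¹.
a = 6.467×10⁶ m = 6467.2 km.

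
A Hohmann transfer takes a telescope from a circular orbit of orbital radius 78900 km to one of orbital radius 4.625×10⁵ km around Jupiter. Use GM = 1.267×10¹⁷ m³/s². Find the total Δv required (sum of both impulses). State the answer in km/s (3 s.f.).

r₁ = 78900 km = 7.890×10⁷ m.
r₂ = 4.625×10⁵ km = 4.625×10⁸ m.
Transfer ellipse a_t = (r₁ + r₂)/2 = 2.707×10⁸ m.
At r₁: circular v_c1 = √(μ/r₁) = 40070 m/s; transfer-perijove v_p = √[μ(2/r₁ − 1/a_t)] = 52380 m/s.
Δv₁ = v_p − v_c1 = 12310 m/s.
At r₂: circular v_c2 = √(μ/r₂) = 16550 m/s; transfer-apojove v_a = √[μ(2/r₂ − 1/a_t)] = 8936 m/s.
Δv₂ = v_c2 − v_a = 7616 m/s.
Total Δv = Δv₁ + Δv₂ = 19920 m/s = 19.92 km/s.

Δv_total ≈ 19.9 km/s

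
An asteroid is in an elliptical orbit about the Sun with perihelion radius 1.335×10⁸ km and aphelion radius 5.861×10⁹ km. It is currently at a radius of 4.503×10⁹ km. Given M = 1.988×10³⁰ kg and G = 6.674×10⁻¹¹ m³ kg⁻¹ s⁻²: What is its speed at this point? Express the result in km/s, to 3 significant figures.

v ≈ 3.83 km/s

μ = GM = 6.674×10⁻¹¹ × 1.988×10³⁰ = 1.327×10²⁰ m³/s².
Semi-major axis a = (r_p + r_a)/2 = 2.9972×10⁹ km = 2.997×10¹² m.
Vis-viva: v² = μ(2/r − 1/a) = 1.327×10²⁰ × (4.441×10⁻¹³ − 3.336×10⁻¹³) = 1.466×10⁷ m²/s².
v = 3829 m/s = 3.829 km/s.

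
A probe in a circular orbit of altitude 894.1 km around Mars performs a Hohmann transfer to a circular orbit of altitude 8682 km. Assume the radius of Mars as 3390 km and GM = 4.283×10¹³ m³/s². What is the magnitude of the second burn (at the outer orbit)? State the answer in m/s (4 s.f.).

r₁ = 3390 + 894.1 = 4284.1 km = 4.2841×10⁶ m.
r₂ = 3390 + 8682 = 12072 km = 1.2072×10⁷ m.
Transfer ellipse a_t = (r₁ + r₂)/2 = 8.178×10⁶ m.
At r₁: circular v_c1 = √(μ/r₁) = 3162 m/s; transfer-periapsis v_p = √[μ(2/r₁ − 1/a_t)] = 3842 m/s.
At r₂: circular v_c2 = √(μ/r₂) = 1884 m/s; transfer-apoapsis v_a = √[μ(2/r₂ − 1/a_t)] = 1363 m/s.
Δv₂ = v_c2 − v_a = 520.3 m/s.

Δv ≈ 520.3 m/s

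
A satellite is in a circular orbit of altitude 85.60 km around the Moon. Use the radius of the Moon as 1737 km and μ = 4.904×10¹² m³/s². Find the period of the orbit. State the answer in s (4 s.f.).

r = 1737 + 85.60 = 1822.6 km = 1.8226×10⁶ m.
Kepler's third law: T = 2π√(r³/μ) = 2π√((1.823×10⁶)³ / 4.904×10¹²).
r³/μ = 1.235×10⁶ s², so T = 2π × 1.111×10³ = 6.981×10³ s.

T ≈ 6981 s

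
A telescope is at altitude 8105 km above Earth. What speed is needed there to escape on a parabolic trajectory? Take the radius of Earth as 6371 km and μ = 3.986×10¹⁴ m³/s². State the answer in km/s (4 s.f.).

v_esc ≈ 7.421 km/s

r = 6371 + 8105 = 14476 km = 1.4476×10⁷ m.
Escape speed v_esc = √(2μ/r) = √(2 × 3.986×10¹⁴ / 1.448×10⁷) = √(5.507×10⁷) = 7421 m/s.
= 7.421 km/s.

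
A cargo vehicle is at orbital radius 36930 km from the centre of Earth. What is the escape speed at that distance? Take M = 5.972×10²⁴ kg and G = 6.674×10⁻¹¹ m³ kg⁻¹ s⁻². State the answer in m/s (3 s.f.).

v_esc ≈ 4650 m/s

μ = GM = 6.674×10⁻¹¹ × 5.972×10²⁴ = 3.986×10¹⁴ m³/s².
r = 36930 km = 3.693×10⁷ m.
Escape speed v_esc = √(2μ/r) = √(2 × 3.986×10¹⁴ / 3.693×10⁷) = √(2.159×10⁷) = 4646 m/s.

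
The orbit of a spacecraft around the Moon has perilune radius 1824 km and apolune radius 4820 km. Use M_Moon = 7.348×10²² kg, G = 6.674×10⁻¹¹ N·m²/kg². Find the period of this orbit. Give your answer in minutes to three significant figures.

T ≈ 286 minutes

μ = GM = 6.674×10⁻¹¹ × 7.348×10²² = 4.904×10¹² m³/s².
Semi-major axis a = (r_p + r_a)/2 = (1824.0 + 4820.0)/2 = 3322.0 km = 3.322×10⁶ m.
By Kepler's third law T = 2π√(a³/μ) = 2π × 2.734×10³ = 1.718×10⁴ s.
= 286.3 minutes.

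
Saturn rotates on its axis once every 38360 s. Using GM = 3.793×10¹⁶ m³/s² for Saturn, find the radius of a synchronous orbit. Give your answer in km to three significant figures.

A synchronous orbit has period T, so by Kepler's third law a = (μT²/4π²)^(1/3).
μT²/4π² = 3.793×10¹⁶ × (3.836×10⁴)² / 39.48 = 1.414×10²⁴ m³.
a = 1.122×10⁸ m = 1.1223×10⁵ km.

r_sync ≈ 1.12×10⁵ km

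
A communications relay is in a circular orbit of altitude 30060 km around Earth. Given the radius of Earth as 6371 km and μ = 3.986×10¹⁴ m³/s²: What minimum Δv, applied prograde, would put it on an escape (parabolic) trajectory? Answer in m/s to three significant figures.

r = 6371 + 30060 = 36431 km = 3.6431×10⁷ m.
Circular speed v_c = √(μ/r) = 3308 m/s.
Escape speed v_esc = √(2μ/r) = √2 × v_c = 4678 m/s.
Δv = v_esc − v_c = 1370 m/s.

Δv ≈ 1370 m/s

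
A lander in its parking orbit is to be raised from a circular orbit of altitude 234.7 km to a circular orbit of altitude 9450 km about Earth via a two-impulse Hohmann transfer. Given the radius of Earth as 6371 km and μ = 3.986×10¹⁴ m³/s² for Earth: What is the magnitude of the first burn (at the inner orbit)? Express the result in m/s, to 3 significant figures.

Δv ≈ 1460 m/s

r₁ = 6371 + 234.7 = 6605.7 km = 6.6057×10⁶ m.
r₂ = 6371 + 9450 = 15821 km = 1.5821×10⁷ m.
Transfer ellipse a_t = (r₁ + r₂)/2 = 1.121×10⁷ m.
At r₁: circular v_c1 = √(μ/r₁) = 7768 m/s; transfer-perigee v_p = √[μ(2/r₁ − 1/a_t)] = 9227 m/s.
Δv₁ = v_p − v_c1 = 1459 m/s.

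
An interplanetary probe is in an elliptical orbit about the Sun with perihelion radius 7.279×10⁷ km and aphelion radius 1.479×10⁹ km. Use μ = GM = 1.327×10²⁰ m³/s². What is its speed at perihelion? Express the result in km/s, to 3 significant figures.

Semi-major axis a = (r_p + r_a)/2 = 7.7590×10⁸ km = 7.759×10¹¹ m.
Vis-viva: v² = μ(2/r − 1/a) = 1.327×10²⁰ × (2.748×10⁻¹¹ − 1.289×10⁻¹²) = 3.475×10⁹ m²/s².
v = 58950 m/s = 58.95 km/s.

v ≈ 58.9 km/s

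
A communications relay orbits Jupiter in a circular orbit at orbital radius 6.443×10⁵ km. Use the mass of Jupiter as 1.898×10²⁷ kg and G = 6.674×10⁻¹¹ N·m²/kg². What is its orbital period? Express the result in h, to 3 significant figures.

T ≈ 80.2 h

μ = GM = 6.674×10⁻¹¹ × 1.898×10²⁷ = 1.267×10¹⁷ m³/s².
r = 6.443×10⁵ km = 6.443×10⁸ m.
Kepler's third law: T = 2π√(r³/μ) = 2π√((6.443×10⁸)³ / 1.267×10¹⁷).
r³/μ = 2.111×10⁹ s², so T = 2π × 4.595×10⁴ = 2.887×10⁵ s.
Converting: 2.887×10⁵ s ÷ 3600 = 80.20 h.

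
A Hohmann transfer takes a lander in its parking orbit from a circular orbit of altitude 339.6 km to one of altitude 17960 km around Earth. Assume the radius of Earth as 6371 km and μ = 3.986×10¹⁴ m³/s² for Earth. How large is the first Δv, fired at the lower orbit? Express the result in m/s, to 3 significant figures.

Δv ≈ 1940 m/s

r₁ = 6371 + 339.6 = 6710.6 km = 6.7106×10⁶ m.
r₂ = 6371 + 17960 = 24331 km = 2.4331×10⁷ m.
Transfer ellipse a_t = (r₁ + r₂)/2 = 1.552×10⁷ m.
At r₁: circular v_c1 = √(μ/r₁) = 7707 m/s; transfer-perigee v_p = √[μ(2/r₁ − 1/a_t)] = 9650 m/s.
Δv₁ = v_p − v_c1 = 1943 m/s.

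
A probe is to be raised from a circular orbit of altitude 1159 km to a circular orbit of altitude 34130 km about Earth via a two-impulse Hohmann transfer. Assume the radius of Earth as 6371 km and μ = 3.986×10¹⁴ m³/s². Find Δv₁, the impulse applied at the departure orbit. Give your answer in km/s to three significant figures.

r₁ = 6371 + 1159 = 7530.0 km = 7.5300×10⁶ m.
r₂ = 6371 + 34130 = 40501 km = 4.0501×10⁷ m.
Transfer ellipse a_t = (r₁ + r₂)/2 = 2.402×10⁷ m.
At r₁: circular v_c1 = √(μ/r₁) = 7276 m/s; transfer-perigee v_p = √[μ(2/r₁ − 1/a_t)] = 9448 m/s.
Δv₁ = v_p − v_c1 = 2173 m/s.
= 2.173 km/s.

Δv ≈ 2.17 km/s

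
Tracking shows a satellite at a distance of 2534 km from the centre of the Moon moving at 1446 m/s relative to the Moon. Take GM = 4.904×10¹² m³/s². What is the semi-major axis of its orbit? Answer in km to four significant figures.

r = 2.534×10⁶ m.
Specific orbital energy ε = v²/2 − μ/r = (1446)²/2 − 4.904×10¹²/2.534×10⁶ = -8.898×10⁵ J/kg.
Since ε = −μ/(2a), a = −μ/(2ε) = 2.756×10⁶ m = 2755.6 km.

a ≈ 2756 km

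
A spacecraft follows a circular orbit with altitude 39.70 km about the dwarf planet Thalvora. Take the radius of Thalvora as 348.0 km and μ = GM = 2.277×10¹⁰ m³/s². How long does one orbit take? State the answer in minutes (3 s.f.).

T ≈ 168 minutes

r = 348.0 + 39.70 = 387.70 km = 3.8770×10⁵ m.
Kepler's third law: T = 2π√(r³/μ) = 2π√((3.877×10⁵)³ / 2.277×10¹⁰).
r³/μ = 2.559×10⁶ s², so T = 2π × 1.600×10³ = 1.005×10⁴ s.
Converting: 1.005×10⁴ s ÷ 60.00 = 167.5 minutes.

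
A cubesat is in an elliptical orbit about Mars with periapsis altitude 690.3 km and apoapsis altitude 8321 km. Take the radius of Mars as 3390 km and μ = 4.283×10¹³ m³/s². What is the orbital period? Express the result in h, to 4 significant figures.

r_p = 3390 + 690.3 = 4080.3 km = 4.0803×10⁶ m.
r_a = 3390 + 8321 = 11711 km = 1.1711×10⁷ m.
Semi-major axis a = (r_p + r_a)/2 = (4080.3 + 11711)/2 = 7895.6 km = 7.896×10⁶ m.
By Kepler's third law T = 2π√(a³/μ) = 2π × 3.390×10³ = 2.130×10⁴ s.
= 5.917 h.

T ≈ 5.917 h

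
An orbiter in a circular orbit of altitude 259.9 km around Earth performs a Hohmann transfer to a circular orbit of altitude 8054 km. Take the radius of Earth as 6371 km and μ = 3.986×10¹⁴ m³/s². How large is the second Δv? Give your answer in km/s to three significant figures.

r₁ = 6371 + 259.9 = 6630.9 km = 6.6309×10⁶ m.
r₂ = 6371 + 8054 = 14425 km = 1.4425×10⁷ m.
Transfer ellipse a_t = (r₁ + r₂)/2 = 1.053×10⁷ m.
At r₁: circular v_c1 = √(μ/r₁) = 7753 m/s; transfer-perigee v_p = √[μ(2/r₁ − 1/a_t)] = 9075 m/s.
At r₂: circular v_c2 = √(μ/r₂) = 5257 m/s; transfer-apogee v_a = √[μ(2/r₂ − 1/a_t)] = 4172 m/s.
Δv₂ = v_c2 − v_a = 1085 m/s.
= 1.085 km/s.

Δv ≈ 1.08 km/s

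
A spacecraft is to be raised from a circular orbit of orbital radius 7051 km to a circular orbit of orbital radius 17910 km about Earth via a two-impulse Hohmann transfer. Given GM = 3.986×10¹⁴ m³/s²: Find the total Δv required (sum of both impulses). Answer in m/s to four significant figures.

r₁ = 7051 km = 7.051×10⁶ m.
r₂ = 17910 km = 1.791×10⁷ m.
Transfer ellipse a_t = (r₁ + r₂)/2 = 1.248×10⁷ m.
At r₁: circular v_c1 = √(μ/r₁) = 7519 m/s; transfer-perigee v_p = √[μ(2/r₁ − 1/a_t)] = 9007 m/s.
Δv₁ = v_p − v_c1 = 1488 m/s.
At r₂: circular v_c2 = √(μ/r₂) = 4718 m/s; transfer-apogee v_a = √[μ(2/r₂ − 1/a_t)] = 3546 m/s.
Δv₂ = v_c2 − v_a = 1172 m/s.
Total Δv = Δv₁ + Δv₂ = 2660 m/s.

Δv_total ≈ 2660 m/s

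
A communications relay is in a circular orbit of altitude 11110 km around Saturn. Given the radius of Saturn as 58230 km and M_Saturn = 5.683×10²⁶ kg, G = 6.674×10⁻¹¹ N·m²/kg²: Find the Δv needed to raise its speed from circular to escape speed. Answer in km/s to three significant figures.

μ = GM = 6.674×10⁻¹¹ × 5.683×10²⁶ = 3.793×10¹⁶ m³/s².
r = 58230 + 11110 = 69340 km = 6.9340×10⁷ m.
Circular speed v_c = √(μ/r) = 23390 m/s.
Escape speed v_esc = √(2μ/r) = √2 × v_c = 33080 m/s.
Δv = v_esc − v_c = 9688 m/s = 9.688 km/s.

Δv ≈ 9.69 km/s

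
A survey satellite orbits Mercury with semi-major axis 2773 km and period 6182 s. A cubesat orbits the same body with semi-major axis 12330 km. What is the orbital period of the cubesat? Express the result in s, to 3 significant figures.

T₂ ≈ 58000 s

Kepler's third law: T² ∝ a³, so T₂ = T₁ (a₂/a₁)^(3/2).
a₂/a₁ = 4.446, (a₂/a₁)^(3/2) = 9.376.
T₂ = 6182 × 9.376 = 57960 s.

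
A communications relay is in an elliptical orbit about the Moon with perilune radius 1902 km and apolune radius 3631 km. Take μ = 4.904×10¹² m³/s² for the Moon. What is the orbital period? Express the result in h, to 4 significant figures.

Semi-major axis a = (r_p + r_a)/2 = (1902.0 + 3631.0)/2 = 2766.5 km = 2.766×10⁶ m.
By Kepler's third law T = 2π√(a³/μ) = 2π × 2.078×10³ = 1.306×10⁴ s.
= 3.627 h.

T ≈ 3.627 h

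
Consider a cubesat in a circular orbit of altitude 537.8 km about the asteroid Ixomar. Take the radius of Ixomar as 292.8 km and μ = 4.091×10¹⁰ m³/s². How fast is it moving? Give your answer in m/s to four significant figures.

v ≈ 221.9 m/s

r = 292.8 + 537.8 = 830.60 km = 8.3060×10⁵ m.
For a circular orbit v = √(μ/r) = √(4.091×10¹⁰ / 8.306×10⁵) = √(4.925×10⁴) = 221.9 m/s.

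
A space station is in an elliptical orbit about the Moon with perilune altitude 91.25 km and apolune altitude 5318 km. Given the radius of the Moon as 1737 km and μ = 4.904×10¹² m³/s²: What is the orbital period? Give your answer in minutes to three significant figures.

r_p = 1737 + 91.25 = 1828.2 km = 1.8282×10⁶ m.
r_a = 1737 + 5318 = 7055.0 km = 7.0550×10⁶ m.
Semi-major axis a = (r_p + r_a)/2 = (1828.2 + 7055.0)/2 = 4441.6 km = 4.442×10⁶ m.
By Kepler's third law T = 2π√(a³/μ) = 2π × 4.227×10³ = 2.656×10⁴ s.
= 442.7 minutes.

T ≈ 443 minutes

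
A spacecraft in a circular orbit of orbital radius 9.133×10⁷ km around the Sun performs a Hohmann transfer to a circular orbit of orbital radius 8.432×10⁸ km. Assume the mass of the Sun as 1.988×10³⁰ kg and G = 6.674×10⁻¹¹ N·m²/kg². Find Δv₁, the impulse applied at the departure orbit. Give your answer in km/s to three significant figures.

μ = GM = 6.674×10⁻¹¹ × 1.988×10³⁰ = 1.327×10²⁰ m³/s².
r₁ = 9.133×10⁷ km = 9.133×10¹⁰ m.
r₂ = 8.432×10⁸ km = 8.432×10¹¹ m.
Transfer ellipse a_t = (r₁ + r₂)/2 = 4.673×10¹¹ m.
At r₁: circular v_c1 = √(μ/r₁) = 38110 m/s; transfer-perihelion v_p = √[μ(2/r₁ − 1/a_t)] = 51200 m/s.
Δv₁ = v_p − v_c1 = 13090 m/s.
= 13.09 km/s.

Δv ≈ 13.1 km/s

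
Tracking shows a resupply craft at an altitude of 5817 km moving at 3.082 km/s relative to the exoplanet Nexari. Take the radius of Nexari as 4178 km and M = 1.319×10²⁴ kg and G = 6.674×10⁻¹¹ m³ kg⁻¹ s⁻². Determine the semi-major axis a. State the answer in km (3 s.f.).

μ = GM = 6.674×10⁻¹¹ × 1.319×10²⁴ = 8.803×10¹³ m³/s².
r = 4178 + 5817 = 9995.0 km = 9.995×10⁶ m.
Specific orbital energy ε = v²/2 − μ/r = (3082)²/2 − 8.803×10¹³/9.995×10⁶ = -4.058×10⁶ J/kg.
Since ε = −μ/(2a), a = −μ/(2ε) = 1.085×10⁷ m = 10846 km.

a ≈ 10800 km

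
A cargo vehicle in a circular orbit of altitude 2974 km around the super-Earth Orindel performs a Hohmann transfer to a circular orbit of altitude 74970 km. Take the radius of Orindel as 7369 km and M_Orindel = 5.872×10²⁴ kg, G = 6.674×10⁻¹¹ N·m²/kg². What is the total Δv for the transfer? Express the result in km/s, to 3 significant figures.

Δv_total ≈ 3.20 km/s

μ = GM = 6.674×10⁻¹¹ × 5.872×10²⁴ = 3.919×10¹⁴ m³/s².
r₁ = 7369 + 2974 = 10343 km = 1.0343×10⁷ m.
r₂ = 7369 + 74970 = 82339 km = 8.2339×10⁷ m.
Transfer ellipse a_t = (r₁ + r₂)/2 = 4.634×10⁷ m.
At r₁: circular v_c1 = √(μ/r₁) = 6155 m/s; transfer-periapsis v_p = √[μ(2/r₁ − 1/a_t)] = 8205 m/s.
Δv₁ = v_p − v_c1 = 2050 m/s.
At r₂: circular v_c2 = √(μ/r₂) = 2182 m/s; transfer-apoapsis v_a = √[μ(2/r₂ − 1/a_t)] = 1031 m/s.
Δv₂ = v_c2 − v_a = 1151 m/s.
Total Δv = Δv₁ + Δv₂ = 3201 m/s = 3.201 km/s.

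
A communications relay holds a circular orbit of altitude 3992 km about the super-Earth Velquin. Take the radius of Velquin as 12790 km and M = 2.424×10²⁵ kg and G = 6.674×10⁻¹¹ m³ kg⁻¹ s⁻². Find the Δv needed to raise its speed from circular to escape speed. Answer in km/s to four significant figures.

Δv ≈ 4.067 km/s

μ = GM = 6.674×10⁻¹¹ × 2.424×10²⁵ = 1.618×10¹⁵ m³/s².
r = 12790 + 3992 = 16782 km = 1.6782×10⁷ m.
Circular speed v_c = √(μ/r) = 9818 m/s.
Escape speed v_esc = √(2μ/r) = √2 × v_c = 13890 m/s.
Δv = v_esc − v_c = 4067 m/s = 4.067 km/s.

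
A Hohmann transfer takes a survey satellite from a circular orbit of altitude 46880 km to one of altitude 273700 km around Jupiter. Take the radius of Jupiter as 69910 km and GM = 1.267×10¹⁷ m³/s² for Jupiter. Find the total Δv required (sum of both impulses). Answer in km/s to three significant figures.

Δv_total ≈ 12.8 km/s

r₁ = 69910 + 46880 = 116790 km = 1.1679×10⁸ m.
r₂ = 69910 + 273700 = 343610 km = 3.4361×10⁸ m.
Transfer ellipse a_t = (r₁ + r₂)/2 = 2.302×10⁸ m.
At r₁: circular v_c1 = √(μ/r₁) = 32940 m/s; transfer-perijove v_p = √[μ(2/r₁ − 1/a_t)] = 40240 m/s.
Δv₁ = v_p − v_c1 = 7304 m/s.
At r₂: circular v_c2 = √(μ/r₂) = 19200 m/s; transfer-apojove v_a = √[μ(2/r₂ − 1/a_t)] = 13680 m/s.
Δv₂ = v_c2 − v_a = 5525 m/s.
Total Δv = Δv₁ + Δv₂ = 12830 m/s = 12.83 km/s.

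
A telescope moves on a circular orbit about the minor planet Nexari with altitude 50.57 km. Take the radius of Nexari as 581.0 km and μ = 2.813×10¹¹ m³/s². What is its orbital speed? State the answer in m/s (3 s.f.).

r = 581.0 + 50.57 = 631.57 km = 6.3157×10⁵ m.
For a circular orbit v = √(μ/r) = √(2.813×10¹¹ / 6.316×10⁵) = √(4.454×10⁵) = 667.4 m/s.

v ≈ 667 m/s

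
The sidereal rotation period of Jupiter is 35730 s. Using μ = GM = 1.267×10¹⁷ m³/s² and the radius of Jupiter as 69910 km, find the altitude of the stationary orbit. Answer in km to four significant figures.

h_sync ≈ 90110 km

A synchronous orbit has period T, so by Kepler's third law a = (μT²/4π²)^(1/3).
μT²/4π² = 1.267×10¹⁷ × (3.573×10⁴)² / 39.48 = 4.097×10²⁴ m³.
a = 1.600×10⁸ m = 1.6002×10⁵ km.
Altitude h = a − R = 1.6002×10⁵ − 69910 = 90105 km.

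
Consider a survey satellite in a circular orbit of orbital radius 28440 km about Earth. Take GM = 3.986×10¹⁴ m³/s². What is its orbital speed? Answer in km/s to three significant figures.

v ≈ 3.74 km/s

r = 28440 km = 2.844×10⁷ m.
For a circular orbit v = √(μ/r) = √(3.986×10¹⁴ / 2.844×10⁷) = √(1.402×10⁷) = 3744 m/s.
That is 3.744 km/s.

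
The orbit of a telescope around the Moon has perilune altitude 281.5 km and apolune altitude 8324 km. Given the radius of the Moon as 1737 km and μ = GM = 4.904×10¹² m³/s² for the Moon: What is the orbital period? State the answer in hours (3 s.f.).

T ≈ 11.7 hours

r_p = 1737 + 281.5 = 2018.5 km = 2.0185×10⁶ m.
r_a = 1737 + 8324 = 10061 km = 1.0061×10⁷ m.
Semi-major axis a = (r_p + r_a)/2 = (2018.5 + 10061)/2 = 6039.8 km = 6.040×10⁶ m.
By Kepler's third law T = 2π√(a³/μ) = 2π × 6.703×10³ = 4.211×10⁴ s.
= 11.70 hours.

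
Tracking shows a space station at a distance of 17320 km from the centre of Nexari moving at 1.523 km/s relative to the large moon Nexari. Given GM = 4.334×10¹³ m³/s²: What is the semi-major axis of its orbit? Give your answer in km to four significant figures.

a ≈ 16140 km

r = 1.732×10⁷ m.
Specific orbital energy ε = v²/2 − μ/r = (1523)²/2 − 4.334×10¹³/1.732×10⁷ = -1.343×10⁶ J/kg.
Since ε = −μ/(2a), a = −μ/(2ε) = 1.614×10⁷ m = 16141 km.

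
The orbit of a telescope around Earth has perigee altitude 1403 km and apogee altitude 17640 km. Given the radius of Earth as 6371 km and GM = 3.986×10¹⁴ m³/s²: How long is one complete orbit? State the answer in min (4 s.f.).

r_p = 6371 + 1403 = 7774.0 km = 7.7740×10⁶ m.
r_a = 6371 + 17640 = 24011 km = 2.4011×10⁷ m.
Semi-major axis a = (r_p + r_a)/2 = (7774.0 + 24011)/2 = 15892 km = 1.589×10⁷ m.
By Kepler's third law T = 2π√(a³/μ) = 2π × 3.173×10³ = 1.994×10⁴ s.
= 332.3 min.

T ≈ 332.3 min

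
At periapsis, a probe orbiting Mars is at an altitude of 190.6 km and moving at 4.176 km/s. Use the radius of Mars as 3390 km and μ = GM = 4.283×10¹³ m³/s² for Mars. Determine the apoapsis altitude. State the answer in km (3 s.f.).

r_p = 3390 + 190.6 = 3580.6 km = 3.581×10⁶ m.
Specific energy ε = v²/2 − μ/r = -3.242×10⁶ J/kg, so a = −μ/(2ε) = 6.605×10⁶ m.
The apsides satisfy r_p + r_a = 2a, so the apoapsis radius is 2a − r_p = 9.630×10⁶ m = 9629.6 km.
Apoapsis altitude = 9629.6 − 3390 = 6239.6 km.

apoapsis altitude ≈ 6240 km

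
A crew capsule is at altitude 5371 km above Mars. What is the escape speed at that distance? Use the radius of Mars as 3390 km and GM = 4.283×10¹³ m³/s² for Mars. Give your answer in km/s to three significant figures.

r = 3390 + 5371 = 8761.0 km = 8.7610×10⁶ m.
Escape speed v_esc = √(2μ/r) = √(2 × 4.283×10¹³ / 8.761×10⁶) = √(9.777×10⁶) = 3127 m/s.
= 3.127 km/s.

v_esc ≈ 3.13 km/s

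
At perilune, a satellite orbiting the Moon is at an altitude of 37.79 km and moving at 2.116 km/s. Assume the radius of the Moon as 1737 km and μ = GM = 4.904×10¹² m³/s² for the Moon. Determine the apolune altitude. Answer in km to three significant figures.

r_p = 1737 + 37.79 = 1774.8 km = 1.775×10⁶ m.
Specific energy ε = v²/2 − μ/r = -5.244×10⁵ J/kg, so a = −μ/(2ε) = 4.676×10⁶ m.
The apsides satisfy r_p + r_a = 2a, so the apolune radius is 2a − r_p = 7.577×10⁶ m = 7576.6 km.
Apolune altitude = 7576.6 − 1737 = 5839.6 km.

apolune altitude ≈ 5840 km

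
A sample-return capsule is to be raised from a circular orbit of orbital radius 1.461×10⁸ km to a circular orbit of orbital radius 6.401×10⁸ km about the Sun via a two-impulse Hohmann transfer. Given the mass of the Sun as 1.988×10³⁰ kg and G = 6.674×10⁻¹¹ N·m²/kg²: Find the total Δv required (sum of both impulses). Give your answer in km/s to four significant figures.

Δv_total ≈ 13.94 km/s

μ = GM = 6.674×10⁻¹¹ × 1.988×10³⁰ = 1.327×10²⁰ m³/s².
r₁ = 1.461×10⁸ km = 1.461×10¹¹ m.
r₂ = 6.401×10⁸ km = 6.401×10¹¹ m.
Transfer ellipse a_t = (r₁ + r₂)/2 = 3.931×10¹¹ m.
At r₁: circular v_c1 = √(μ/r₁) = 30140 m/s; transfer-perihelion v_p = √[μ(2/r₁ − 1/a_t)] = 38450 m/s.
Δv₁ = v_p − v_c1 = 8319 m/s.
At r₂: circular v_c2 = √(μ/r₂) = 14400 m/s; transfer-aphelion v_a = √[μ(2/r₂ − 1/a_t)] = 8777 m/s.
Δv₂ = v_c2 − v_a = 5620 m/s.
Total Δv = Δv₁ + Δv₂ = 13940 m/s = 13.94 km/s.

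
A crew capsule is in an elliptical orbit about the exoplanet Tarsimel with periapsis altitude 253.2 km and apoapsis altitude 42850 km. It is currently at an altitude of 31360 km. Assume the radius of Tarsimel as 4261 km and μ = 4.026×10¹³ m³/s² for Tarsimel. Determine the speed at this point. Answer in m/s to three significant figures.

v ≈ 837 m/s

r_p = 4261 + 253.2 = 4514.2 km = 4.5142×10⁶ m.
r_a = 4261 + 42850 = 47111 km = 4.7111×10⁷ m.
r = 4261 + 31360 = 35621 km = 3.562×10⁷ m.
Semi-major axis a = (r_p + r_a)/2 = 25813 km = 2.581×10⁷ m.
Vis-viva: v² = μ(2/r − 1/a) = 4.026×10¹³ × (5.615×10⁻⁸ − 3.874×10⁻⁸) = 7.008×10⁵ m²/s².
v = 837.1 m/s.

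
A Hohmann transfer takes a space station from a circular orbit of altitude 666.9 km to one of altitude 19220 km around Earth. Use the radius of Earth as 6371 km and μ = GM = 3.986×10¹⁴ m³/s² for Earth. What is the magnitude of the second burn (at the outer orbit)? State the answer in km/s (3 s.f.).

r₁ = 6371 + 666.9 = 7037.9 km = 7.0379×10⁶ m.
r₂ = 6371 + 19220 = 25591 km = 2.5591×10⁷ m.
Transfer ellipse a_t = (r₁ + r₂)/2 = 1.631×10⁷ m.
At r₁: circular v_c1 = √(μ/r₁) = 7526 m/s; transfer-perigee v_p = √[μ(2/r₁ − 1/a_t)] = 9426 m/s.
At r₂: circular v_c2 = √(μ/r₂) = 3947 m/s; transfer-apogee v_a = √[μ(2/r₂ − 1/a_t)] = 2592 m/s.
Δv₂ = v_c2 − v_a = 1354 m/s.
= 1.354 km/s.

Δv ≈ 1.35 km/s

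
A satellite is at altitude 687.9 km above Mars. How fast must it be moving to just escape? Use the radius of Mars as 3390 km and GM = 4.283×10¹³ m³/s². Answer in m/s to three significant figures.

r = 3390 + 687.9 = 4077.9 km = 4.0779×10⁶ m.
Escape speed v_esc = √(2μ/r) = √(2 × 4.283×10¹³ / 4.078×10⁶) = √(2.101×10⁷) = 4583 m/s.

v_esc ≈ 4580 m/s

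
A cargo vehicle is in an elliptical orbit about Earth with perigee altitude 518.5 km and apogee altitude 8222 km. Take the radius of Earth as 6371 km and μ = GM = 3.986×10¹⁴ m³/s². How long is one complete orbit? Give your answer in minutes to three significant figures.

r_p = 6371 + 518.5 = 6889.5 km = 6.8895×10⁶ m.
r_a = 6371 + 8222 = 14593 km = 1.4593×10⁷ m.
Semi-major axis a = (r_p + r_a)/2 = (6889.5 + 14593)/2 = 10741 km = 1.074×10⁷ m.
By Kepler's third law T = 2π√(a³/μ) = 2π × 1.763×10³ = 1.108×10⁴ s.
= 184.6 minutes.

T ≈ 185 minutes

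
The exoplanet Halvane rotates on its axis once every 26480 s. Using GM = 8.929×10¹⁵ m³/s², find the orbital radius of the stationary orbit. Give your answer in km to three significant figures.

r_sync ≈ 54100 km

A synchronous orbit has period T, so by Kepler's third law a = (μT²/4π²)^(1/3).
μT²/4π² = 8.929×10¹⁵ × (2.648×10⁴)² / 39.48 = 1.586×10²³ m³.
a = 5.413×10⁷ m = 54129 km.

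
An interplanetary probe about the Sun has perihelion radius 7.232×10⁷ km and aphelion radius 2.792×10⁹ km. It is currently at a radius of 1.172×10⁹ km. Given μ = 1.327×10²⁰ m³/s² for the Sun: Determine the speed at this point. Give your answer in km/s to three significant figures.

Semi-major axis a = (r_p + r_a)/2 = 1.4322×10⁹ km = 1.432×10¹² m.
Vis-viva: v² = μ(2/r − 1/a) = 1.327×10²⁰ × (1.706×10⁻¹² − 6.982×10⁻¹³) = 1.338×10⁸ m²/s².
v = 11570 m/s = 11.57 km/s.

v ≈ 11.6 km/s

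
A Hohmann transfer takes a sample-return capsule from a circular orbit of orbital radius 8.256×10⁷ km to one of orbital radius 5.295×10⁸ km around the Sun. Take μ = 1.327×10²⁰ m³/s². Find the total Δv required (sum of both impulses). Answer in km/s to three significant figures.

Δv_total ≈ 20.3 km/s

r₁ = 8.256×10⁷ km = 8.256×10¹⁰ m.
r₂ = 5.295×10⁸ km = 5.295×10¹¹ m.
Transfer ellipse a_t = (r₁ + r₂)/2 = 3.060×10¹¹ m.
At r₁: circular v_c1 = √(μ/r₁) = 40090 m/s; transfer-perihelion v_p = √[μ(2/r₁ − 1/a_t)] = 52740 m/s.
Δv₁ = v_p − v_c1 = 12640 m/s.
At r₂: circular v_c2 = √(μ/r₂) = 15830 m/s; transfer-aphelion v_a = √[μ(2/r₂ − 1/a_t)] = 8223 m/s.
Δv₂ = v_c2 − v_a = 7608 m/s.
Total Δv = Δv₁ + Δv₂ = 20250 m/s = 20.25 km/s.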